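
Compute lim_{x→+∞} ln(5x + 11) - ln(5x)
This is an ∞ − ∞ indeterminate form.
Combine the logarithms: ln(5x+11) − ln(5x) = ln((5x+11)/(5x)) = ln(1 + 11/(5x)) → ln(1) = 0.
Limit = 0.

Final answer: 0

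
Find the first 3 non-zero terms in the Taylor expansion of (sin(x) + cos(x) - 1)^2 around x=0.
-x^4/12 - x^3 + x^2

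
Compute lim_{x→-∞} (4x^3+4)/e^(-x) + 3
The quotient is an ∞/∞ indeterminate form as x → -∞.
Compare growth rates of the dominant terms (exponentials ≫ polynomials ≫ logarithms), or apply L'Hôpital's rule; the quotient → 0.
Adding the constant: 0 + 3 = 3. Limit = 3.

Final answer: 3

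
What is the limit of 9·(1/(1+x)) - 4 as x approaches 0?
Direct substitution at x = 0 gives 5.

Final answer: 5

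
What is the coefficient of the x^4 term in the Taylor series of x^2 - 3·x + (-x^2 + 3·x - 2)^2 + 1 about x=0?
Expand to order 4: x^2 - 3·x + (-x^2 + 3·x - 2)^2 + 1 = x^4 - 6·x^3 + 14·x^2 - 15·x + 5 + O(x^5).
The coefficient of x^4 is 1.

Final answer: 1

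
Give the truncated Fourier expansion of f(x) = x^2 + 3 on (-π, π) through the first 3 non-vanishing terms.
-4·cos(x) + cos(2·x) + 3 + π^2/3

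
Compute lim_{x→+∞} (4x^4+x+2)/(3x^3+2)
This is an ∞/∞ indeterminate form as x → +∞.
Divide numerator and denominator by x^4 and let the lower-order terms vanish; the numerator's degree 4 exceeds the denominator's degree 3, so the quotient diverges.
Limit = ∞.

Final answer: ∞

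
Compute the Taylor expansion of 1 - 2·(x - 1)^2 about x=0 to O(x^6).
-2·x^2 + 4·x - 1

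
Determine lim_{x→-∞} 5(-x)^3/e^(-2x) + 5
The quotient is an ∞/∞ indeterminate form as x → -∞.
Compare growth rates of the dominant terms (exponentials ≫ polynomials ≫ logarithms), or apply L'Hôpital's rule; the quotient → 0.
Adding the constant: 0 + 5 = 5. Limit = 5.

Final answer: 5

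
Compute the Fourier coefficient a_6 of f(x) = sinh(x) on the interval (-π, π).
a_6 = (1/π) ∫_{-π}^{π} f(x)·cos(6x) dx.
Evaluate the integral (use parity and integration by parts as needed): a_6 = 0.

Final answer: 0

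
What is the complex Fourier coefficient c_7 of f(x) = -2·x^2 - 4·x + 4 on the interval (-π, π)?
Compute the real Fourier coefficients first: a_7 = 8/49, b_7 = -8/7.
Then c_7 = (a_7 − i·b_7)/2 = 4/49 + 4·i/7.

Final answer: 4/49 + 4·i/7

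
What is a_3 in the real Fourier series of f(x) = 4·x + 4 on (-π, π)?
a_3 = (1/π) ∫_{-π}^{π} f(x)·cos(3x) dx.
Evaluate the integral (use parity and integration by parts as needed): a_3 = 0.

Final answer: 0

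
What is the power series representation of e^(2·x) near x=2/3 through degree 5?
e^(4/3) + 2·e^(4/3)·(x - 2/3) + 2·e^(4/3)·(x - 2/3)^2 + 4·e^(4/3)·(x - 2/3)^3/3 + 2·e^(4/3)·(x - 2/3)^4/3 + 4·e^(4/3)·(x - 2/3)^5/15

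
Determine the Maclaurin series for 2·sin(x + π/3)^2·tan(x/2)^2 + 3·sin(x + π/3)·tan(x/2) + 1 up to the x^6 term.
101·x^6/1920 - 19·√(3)·x^5/160 - x^4/4 - √(3)·x^3/16 + 9·x^2/8 + 3·√(3)·x/4 + 1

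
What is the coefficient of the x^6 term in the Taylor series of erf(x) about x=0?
Expand to order 6: erf(x) = x^5/(5·√(π)) - 2·x^3/(3·√(π)) + 2·x/√(π) + O(x^7).
The coefficient of x^6 is 0.

Final answer: 0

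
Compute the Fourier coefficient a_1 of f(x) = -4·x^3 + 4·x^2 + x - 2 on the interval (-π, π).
a_1 = (1/π) ∫_{-π}^{π} f(x)·cos(1x) dx.
Evaluate the integral (use parity and integration by parts as needed): a_1 = -16.

Final answer: -16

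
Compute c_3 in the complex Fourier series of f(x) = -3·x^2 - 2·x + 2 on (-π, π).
Compute the real Fourier coefficients first: a_3 = 4/3, b_3 = -4/3.
Then c_3 = (a_3 − i·b_3)/2 = 2/3 + 2·i/3.

Final answer: 2/3 + 2·i/3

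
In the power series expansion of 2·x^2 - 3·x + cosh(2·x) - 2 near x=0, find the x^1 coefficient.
Expand to order 1: 2·x^2 - 3·x + cosh(2·x) - 2 = -3·x - 1 + O(x^2).
The coefficient of x^1 is -3.

Final answer: -3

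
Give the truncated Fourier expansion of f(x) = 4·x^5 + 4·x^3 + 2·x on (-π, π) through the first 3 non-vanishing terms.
(-152·π^2 + 8·π^4 + 916)·sin(x) + (-4·π^4 - 26 + 16·π^2)·sin(2·x) + (-88·π^2/27 + 284/81 + 8·π^4/3)·sin(3·x)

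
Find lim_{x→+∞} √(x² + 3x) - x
As x → +∞: multiply by the conjugate to get (3x)/(√(x²+3x)+x); the denominator ~ 2x, so the limit is 3/2.
Limit = 3/2.

Final answer: 3/2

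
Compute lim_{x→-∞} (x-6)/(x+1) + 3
Evaluate the dominant behaviour as x → -∞; each term tends to a finite value or vanishes.
Limit = 4.

Final answer: 4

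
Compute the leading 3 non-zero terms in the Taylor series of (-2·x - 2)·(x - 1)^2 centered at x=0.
2·x^2 + 2·x - 2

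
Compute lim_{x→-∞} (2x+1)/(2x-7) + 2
Evaluate the dominant behaviour as x → -∞; each term tends to a finite value or vanishes.
Limit = 3.

Final answer: 3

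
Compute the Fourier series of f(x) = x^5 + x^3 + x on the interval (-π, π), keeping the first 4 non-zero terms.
(-38·π^2 + 2·π^4 + 230)·sin(x) + (-π^4 - 7 + 4·π^2)·sin(2·x) + (-22·π^2/27 + 98/81 + 2·π^4/3)·sin(3·x) + (-π^4/2 - 35/64 + π^2/8)·sin(4·x)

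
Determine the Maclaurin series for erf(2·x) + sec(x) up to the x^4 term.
5·x^4/24 - 16·x^3/(3·√(π)) + x^2/2 + 4·x/√(π) + 1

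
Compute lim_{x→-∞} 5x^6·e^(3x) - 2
The product is a 0·∞ indeterminate form at x → -∞.
Rewrite the product as 5x^6 / e^(-3x) (an ∞/∞ form) and apply L'Hôpital, or use the standard hierarchy e^(3|x|) ≫ |x^6| as x → -∞.
The indeterminate product → 0, so the limit = -2.

Final answer: -2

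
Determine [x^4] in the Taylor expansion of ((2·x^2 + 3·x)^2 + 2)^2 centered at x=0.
Expand to order 4: ((2·x^2 + 3·x)^2 + 2)^2 = 97·x^4 + 48·x^3 + 36·x^2 + 4 + O(x^5).
The coefficient of x^4 is 97.

Final answer: 97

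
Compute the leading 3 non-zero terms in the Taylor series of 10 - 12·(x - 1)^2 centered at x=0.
-12·x^2 + 24·x - 2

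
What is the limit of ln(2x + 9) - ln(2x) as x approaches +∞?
This is an ∞ − ∞ indeterminate form.
Combine the logarithms: ln(2x+9) − ln(2x) = ln((2x+9)/(2x)) = ln(1 + 9/(2x)) → ln(1) = 0.
Limit = 0.

Final answer: 0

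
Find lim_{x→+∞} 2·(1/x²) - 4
Evaluate the dominant behaviour as x → +∞; each term tends to a finite value or vanishes.
Limit = -4.

Final answer: -4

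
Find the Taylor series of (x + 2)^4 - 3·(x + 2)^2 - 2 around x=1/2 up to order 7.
293/16 + 95·(x - 1/2)/2 + 69·(x - 1/2)^2/2 + 10·(x - 1/2)^3 + (x - 1/2)^4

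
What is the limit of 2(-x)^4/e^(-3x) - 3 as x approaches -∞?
The quotient is an ∞/∞ indeterminate form as x → -∞.
Compare growth rates of the dominant terms (exponentials ≫ polynomials ≫ logarithms), or apply L'Hôpital's rule; the quotient → 0.
Adding the constant: 0 - 3 = -3. Limit = -3.

Final answer: -3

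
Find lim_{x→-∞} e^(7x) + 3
Evaluate the dominant behaviour as x → -∞; each term tends to a finite value or vanishes.
Limit = 3.

Final answer: 3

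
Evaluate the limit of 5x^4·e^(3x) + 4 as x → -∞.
The product is a 0·∞ indeterminate form at x → -∞.
Rewrite the product as 5x^4 / e^(-3x) (an ∞/∞ form) and apply L'Hôpital, or use the standard hierarchy e^(3|x|) ≫ |x^4| as x → -∞.
The indeterminate product → 0, so the limit = 4.

Final answer: 4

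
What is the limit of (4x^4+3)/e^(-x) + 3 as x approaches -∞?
The quotient is an ∞/∞ indeterminate form as x → -∞.
Compare growth rates of the dominant terms (exponentials ≫ polynomials ≫ logarithms), or apply L'Hôpital's rule; the quotient → 0.
Adding the constant: 0 + 3 = 3. Limit = 3.

Final answer: 3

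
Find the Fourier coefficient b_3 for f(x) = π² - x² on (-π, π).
b_3 = (1/π) ∫_{-π}^{π} f(x)·sin(3x) dx.
Evaluate the integral (use parity and integration by parts as needed): b_3 = 0.

Final answer: 0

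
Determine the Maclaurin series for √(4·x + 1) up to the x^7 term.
264·x^7 - 84·x^6 + 28·x^5 - 10·x^4 + 4·x^3 - 2·x^2 + 2·x + 1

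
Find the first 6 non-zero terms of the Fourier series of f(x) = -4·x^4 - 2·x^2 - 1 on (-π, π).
(-184 + 32·π^2)·cos(x) + (10 - 8·π^2)·cos(2·x) + (-40/27 + 32·π^2/9)·cos(3·x) + (1/4 - 2·π^2)·cos(4·x) + (8/625 + 32·π^2/25)·cos(5·x) - 4·π^4/5 - 2·π^2/3 - 1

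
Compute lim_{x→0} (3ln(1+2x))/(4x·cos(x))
Both numerator and denominator → 0 as x → 0; this is a 0/0 indeterminate form.
Expand each to leading order near x = 0: numerator ~ 6·x, denominator ~ 4·x.
The limit of the ratio is 3/2.

Final answer: 3/2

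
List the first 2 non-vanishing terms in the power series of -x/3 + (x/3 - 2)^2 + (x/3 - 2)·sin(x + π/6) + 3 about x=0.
x·(-√(3) - 3/2) + 6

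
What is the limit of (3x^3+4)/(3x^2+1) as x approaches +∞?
This is an ∞/∞ indeterminate form as x → +∞.
Divide numerator and denominator by x^3 and let the lower-order terms vanish; the numerator's degree 3 exceeds the denominator's degree 2, so the quotient diverges.
Limit = ∞.

Final answer: ∞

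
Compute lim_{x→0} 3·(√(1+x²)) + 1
Direct substitution at x = 0 gives 4.

Final answer: 4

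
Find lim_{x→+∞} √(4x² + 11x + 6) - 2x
As x → +∞: multiply by the conjugate to get (11x+6)/(√(4x²+11x+6)+2x); the denominator ~ 4x, so the limit is 11/4.
Limit = 11/4.

Final answer: 11/4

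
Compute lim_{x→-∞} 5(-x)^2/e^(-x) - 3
The quotient is an ∞/∞ indeterminate form as x → -∞.
Compare growth rates of the dominant terms (exponentials ≫ polynomials ≫ logarithms), or apply L'Hôpital's rule; the quotient → 0.
Adding the constant: 0 - 3 = -3. Limit = -3.

Final answer: -3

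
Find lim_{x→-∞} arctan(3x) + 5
Evaluate the dominant behaviour as x → -∞; each term tends to a finite value or vanishes.
Limit = 5 - π/2.

Final answer: 5 - π/2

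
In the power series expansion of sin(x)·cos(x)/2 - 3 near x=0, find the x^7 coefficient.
Expand to order 7: sin(x)·cos(x)/2 - 3 = -2·x^7/315 + x^5/15 - x^3/3 + x/2 - 3 + O(x^8).
The coefficient of x^7 is -2/315.

Final answer: -2/315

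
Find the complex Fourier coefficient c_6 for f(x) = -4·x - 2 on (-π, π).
Compute the real Fourier coefficients first: a_6 = 0, b_6 = 4/3.
Then c_6 = (a_6 − i·b_6)/2 = -2·i/3.

Final answer: -2·i/3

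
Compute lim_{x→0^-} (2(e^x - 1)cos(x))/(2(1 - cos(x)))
Both numerator and denominator → 0 as x → 0^-; this is a 0/0 indeterminate form.
Expand each to leading order near x = 0: numerator ~ 2·x, denominator ~ x^2.
The limit of the ratio is -∞.

Final answer: -∞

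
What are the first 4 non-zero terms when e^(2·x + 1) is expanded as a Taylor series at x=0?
4·e·x^3/3 + 2·e·x^2 + 2·e·x + e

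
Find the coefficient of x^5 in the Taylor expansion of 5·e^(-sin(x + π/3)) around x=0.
-157·e^(-√(3)/2)/768 + 25·√(3)·e^(-√(3)/2)/192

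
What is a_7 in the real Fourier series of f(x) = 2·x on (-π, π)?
a_7 = (1/π) ∫_{-π}^{π} f(x)·cos(7x) dx.
Evaluate the integral (use parity and integration by parts as needed): a_7 = 0.

Final answer: 0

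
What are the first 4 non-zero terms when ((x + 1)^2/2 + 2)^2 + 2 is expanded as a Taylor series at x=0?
x^3 + 7·x^2/2 + 5·x + 33/4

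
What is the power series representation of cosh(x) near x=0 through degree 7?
x^6/720 + x^4/24 + x^2/2 + 1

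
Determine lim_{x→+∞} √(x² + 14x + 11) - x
As x → +∞: multiply by the conjugate to get (14x+11)/(√(x²+14x+11)+x); the denominator ~ 2x, so the limit is 14/2 = 7.
Limit = 7.

Final answer: 7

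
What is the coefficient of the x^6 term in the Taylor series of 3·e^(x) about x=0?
Expand to order 6: 3·e^(x) = x^6/240 + x^5/40 + x^4/8 + x^3/2 + 3·x^2/2 + 3·x + 3 + O(x^7).
The coefficient of x^6 is 1/240.

Final answer: 1/240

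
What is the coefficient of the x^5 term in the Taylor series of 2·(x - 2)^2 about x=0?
Expand to order 5: 2·(x - 2)^2 = 2·x^2 - 8·x + 8 + O(x^6).
The coefficient of x^5 is 0.

Final answer: 0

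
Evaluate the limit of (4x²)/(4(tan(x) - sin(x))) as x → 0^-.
Both numerator and denominator → 0 as x → 0^-; this is a 0/0 indeterminate form.
Expand each to leading order near x = 0: numerator ~ 4·x^2, denominator ~ 2·x^3.
The limit of the ratio is -∞.

Final answer: -∞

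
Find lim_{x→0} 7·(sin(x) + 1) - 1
Direct substitution at x = 0 gives 6.

Final answer: 6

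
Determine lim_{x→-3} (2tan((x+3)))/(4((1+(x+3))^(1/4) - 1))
Both numerator and denominator → 0 as x → -3; this is a 0/0 indeterminate form.
Expand each to leading order near x = -3: numerator ~ 2·(x + 3), denominator ~ (x + 3).
The limit of the ratio is 2.

Final answer: 2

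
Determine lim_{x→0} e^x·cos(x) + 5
Direct substitution at x = 0 gives 6.

Final answer: 6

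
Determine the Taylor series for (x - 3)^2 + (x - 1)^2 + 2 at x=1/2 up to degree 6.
17/2 - 6·(x - 1/2) + 2·(x - 1/2)^2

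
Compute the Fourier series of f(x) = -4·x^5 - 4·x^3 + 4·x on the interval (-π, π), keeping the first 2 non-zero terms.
(-904 - 8·π^4 + 152·π^2)·sin(x) + (-16·π^2 + 20 + 4·π^4)·sin(2·x)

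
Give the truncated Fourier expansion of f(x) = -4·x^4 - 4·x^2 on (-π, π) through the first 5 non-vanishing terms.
(-176 + 32·π^2)·cos(x) + (8 - 8·π^2)·cos(2·x) + (-16/27 + 32·π^2/9)·cos(3·x) + (-2·π^2 - 1/4)·cos(4·x) - 4·π^4/5 - 4·π^2/3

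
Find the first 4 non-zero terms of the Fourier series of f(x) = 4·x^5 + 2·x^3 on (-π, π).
(-156·π^2 + 8·π^4 + 936)·sin(x) + (-4·π^4 - 27 + 18·π^2)·sin(2·x) + (-124·π^2/27 + 248/81 + 8·π^4/3)·sin(3·x) + (-2·π^4 - 9/16 + 3·π^2/2)·sin(4·x)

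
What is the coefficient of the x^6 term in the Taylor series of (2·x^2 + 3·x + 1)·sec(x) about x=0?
Expand to order 6: (2·x^2 + 3·x + 1)·sec(x) = 361·x^6/720 + 5·x^5/8 + 29·x^4/24 + 3·x^3/2 + 5·x^2/2 + 3·x + 1 + O(x^7).
The coefficient of x^6 is 361/720.

Final answer: 361/720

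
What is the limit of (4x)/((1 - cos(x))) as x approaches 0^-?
Both numerator and denominator → 0 as x → 0^-; this is a 0/0 indeterminate form.
Expand each to leading order near x = 0: numerator ~ 4·x, denominator ~ x^2/2.
The limit of the ratio is -∞.

Final answer: -∞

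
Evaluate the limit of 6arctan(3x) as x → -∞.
Evaluate the dominant behaviour as x → -∞; each term tends to a finite value or vanishes.
Limit = -3·π.

Final answer: -3·π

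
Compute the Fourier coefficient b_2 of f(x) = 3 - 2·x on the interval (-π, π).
b_2 = (1/π) ∫_{-π}^{π} f(x)·sin(2x) dx.
Evaluate the integral (use parity and integration by parts as needed): b_2 = 2.

Final answer: 2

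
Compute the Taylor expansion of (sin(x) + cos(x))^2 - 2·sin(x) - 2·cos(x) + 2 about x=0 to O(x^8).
-x^7/40 + x^6/360 + x^5/4 - x^4/12 - x^3 + x^2 + 1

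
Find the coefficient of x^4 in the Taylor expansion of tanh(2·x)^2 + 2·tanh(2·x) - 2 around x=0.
Expand to order 4: tanh(2·x)^2 + 2·tanh(2·x) - 2 = -32·x^4/3 - 16·x^3/3 + 4·x^2 + 4·x - 2 + O(x^5).
The coefficient of x^4 is -32/3.

Final answer: -32/3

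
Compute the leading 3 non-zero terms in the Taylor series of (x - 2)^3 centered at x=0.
-6·x^2 + 12·x - 8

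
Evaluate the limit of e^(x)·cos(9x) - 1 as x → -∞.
Evaluate the dominant behaviour as x → -∞; each term tends to a finite value or vanishes.
Limit = -1.

Final answer: -1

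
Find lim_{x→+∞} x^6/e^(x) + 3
The quotient is an ∞/∞ indeterminate form as x → +∞.
The exponential denominator e^(x) dominates the polynomial numerator (e^x ≫ x^6 as x → ∞), so the quotient → 0.
Adding the constant: 0 + 3 = 3. Limit = 3.

Final answer: 3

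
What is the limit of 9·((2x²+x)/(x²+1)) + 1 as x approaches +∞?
Evaluate the dominant behaviour as x → +∞; each term tends to a finite value or vanishes.
Limit = 19.

Final answer: 19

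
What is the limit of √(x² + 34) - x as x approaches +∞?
This is an ∞ − ∞ indeterminate form.
Multiply and divide by the conjugate √(x²+34) + x; the x² terms cancel, leaving 34/(√(x²+34)+x) → 0.
Limit = 0.

Final answer: 0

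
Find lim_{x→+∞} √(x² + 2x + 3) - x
This is an ∞ − ∞ indeterminate form.
Multiply and divide by the conjugate √(x²+2x + 3) + x; the x² terms cancel, leaving (2x + 3)/(√(x²+2x + 3)+x) → 2/2 = 1.
Limit = 1.

Final answer: 1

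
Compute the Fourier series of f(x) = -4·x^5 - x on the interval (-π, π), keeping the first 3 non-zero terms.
(-962 - 8·π^4 + 160·π^2)·sin(x) + (-20·π^2 + 31 + 4·π^4)·sin(2·x) + (-8·π^4/3 - 374/81 + 160·π^2/27)·sin(3·x)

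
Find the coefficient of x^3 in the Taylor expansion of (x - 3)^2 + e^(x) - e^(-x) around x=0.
Expand to order 3: (x - 3)^2 + e^(x) - e^(-x) = x^3/3 + x^2 - 4·x + 9 + O(x^4).
The coefficient of x^3 is 1/3.

Final answer: 1/3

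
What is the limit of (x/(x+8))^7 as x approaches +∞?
As x → +∞: x/(x+8) = 1/(1 + 8/x) → 1, and the 7th power of a limit-1 base also → 1.
Limit = 1.

Final answer: 1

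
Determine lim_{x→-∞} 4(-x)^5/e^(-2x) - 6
The quotient is an ∞/∞ indeterminate form as x → -∞.
Compare growth rates of the dominant terms (exponentials ≫ polynomials ≫ logarithms), or apply L'Hôpital's rule; the quotient → 0.
Adding the constant: 0 - 6 = -6. Limit = -6.

Final answer: -6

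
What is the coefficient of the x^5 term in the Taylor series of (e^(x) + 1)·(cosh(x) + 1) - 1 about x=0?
Expand to order 5: (e^(x) + 1)·(cosh(x) + 1) - 1 = 17·x^5/120 + 5·x^4/12 + 5·x^3/6 + 2·x^2 + 2·x + 3 + O(x^6).
The coefficient of x^5 is 17/120.

Final answer: 17/120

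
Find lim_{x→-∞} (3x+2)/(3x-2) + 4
Evaluate the dominant behaviour as x → -∞; each term tends to a finite value or vanishes.
Limit = 5.

Final answer: 5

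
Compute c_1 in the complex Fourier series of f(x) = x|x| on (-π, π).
Compute the real Fourier coefficients first: a_1 = 0, b_1 = (-8 + 2·π^2)/π.
Then c_1 = (a_1 − i·b_1)/2 = -i·π + 4·i/π.

Final answer: -i·π + 4·i/π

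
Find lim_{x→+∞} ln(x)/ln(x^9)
This is an ∞/∞ indeterminate form as x → +∞.
Write ln(x^9) = 9·ln(x), reducing the quotient to 1/9.
Limit = 1/9.

Final answer: 1/9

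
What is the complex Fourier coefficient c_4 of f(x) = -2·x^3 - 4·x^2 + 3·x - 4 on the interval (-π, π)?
Compute the real Fourier coefficients first: a_4 = -1, b_4 = -15/8 + π^2.
Then c_4 = (a_4 − i·b_4)/2 = -1/2 - i·π^2/2 + 15·i/16.

Final answer: -1/2 - i·π^2/2 + 15·i/16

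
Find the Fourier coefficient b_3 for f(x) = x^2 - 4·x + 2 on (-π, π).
b_3 = (1/π) ∫_{-π}^{π} f(x)·sin(3x) dx.
Evaluate the integral (use parity and integration by parts as needed): b_3 = -8/3.

Final answer: -8/3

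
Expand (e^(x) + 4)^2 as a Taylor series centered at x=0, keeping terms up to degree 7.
17·x^7/630 + x^6/10 + x^5/3 + x^4 + 8·x^3/3 + 6·x^2 + 10·x + 25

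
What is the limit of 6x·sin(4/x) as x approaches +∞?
As x → +∞: let u = 4/x → 0⁺; then 6·x·sin(4/x) = 6·4·sin(u)/u → 6·4·1 = 24.
Limit = 24.

Final answer: 24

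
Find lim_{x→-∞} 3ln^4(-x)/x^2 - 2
The quotient is an ∞/∞ indeterminate form as x → -∞.
Compare growth rates of the dominant terms (exponentials ≫ polynomials ≫ logarithms), or apply L'Hôpital's rule; the quotient → 0.
Adding the constant: 0 - 2 = -2. Limit = -2.

Final answer: -2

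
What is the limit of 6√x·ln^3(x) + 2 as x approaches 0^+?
The product is a 0·∞ indeterminate form at x → 0⁺.
Rewrite the product as 6·ln^3(x) / x^(-1/2) and apply L'Hôpital, or use the standard hierarchy x^(-1/2) ≫ |ln x|^3 as x → 0⁺.
The indeterminate product → 0, so the limit = 2.

Final answer: 2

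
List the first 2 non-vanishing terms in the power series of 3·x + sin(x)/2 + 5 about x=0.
7·x/2 + 5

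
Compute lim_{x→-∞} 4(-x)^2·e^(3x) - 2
The product is a 0·∞ indeterminate form at x → -∞.
Rewrite the product as 4(-x)^2 / e^(-3x) (an ∞/∞ form) and apply L'Hôpital, or use the standard hierarchy e^(3|x|) ≫ |(-x)^2| as x → -∞.
The indeterminate product → 0, so the limit = -2.

Final answer: -2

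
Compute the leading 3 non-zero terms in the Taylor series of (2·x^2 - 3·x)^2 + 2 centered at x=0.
-12·x^3 + 9·x^2 + 2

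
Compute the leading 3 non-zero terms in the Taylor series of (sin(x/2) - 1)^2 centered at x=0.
x^2/4 - x + 1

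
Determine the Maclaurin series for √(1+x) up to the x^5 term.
7·x^5/256 - 5·x^4/128 + x^3/16 - x^2/8 + x/2 + 1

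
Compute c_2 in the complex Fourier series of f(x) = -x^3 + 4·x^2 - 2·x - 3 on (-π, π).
Compute the real Fourier coefficients first: a_2 = 4, b_2 = 1/2 + π^2.
Then c_2 = (a_2 − i·b_2)/2 = 2 - i·π^2/2 - i/4.

Final answer: 2 - i·π^2/2 - i/4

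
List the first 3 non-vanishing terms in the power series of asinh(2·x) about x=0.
12·x^5/5 - 4·x^3/3 + 2·x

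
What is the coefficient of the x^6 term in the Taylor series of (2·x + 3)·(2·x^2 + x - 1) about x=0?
Expand to order 6: (2·x + 3)·(2·x^2 + x - 1) = 4·x^3 + 8·x^2 + x - 3 + O(x^7).
The coefficient of x^6 is 0.

Final answer: 0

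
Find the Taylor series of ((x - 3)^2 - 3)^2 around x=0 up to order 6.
x^4 - 12·x^3 + 48·x^2 - 72·x + 36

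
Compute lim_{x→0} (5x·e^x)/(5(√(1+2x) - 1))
Both numerator and denominator → 0 as x → 0; this is a 0/0 indeterminate form.
Expand each to leading order near x = 0: numerator ~ 5·x, denominator ~ 5·x.
The limit of the ratio is 1.

Final answer: 1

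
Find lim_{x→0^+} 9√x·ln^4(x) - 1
The product is a 0·∞ indeterminate form at x → 0⁺.
Rewrite the product as 9·ln^4(x) / x^(-1/2) and apply L'Hôpital, or use the standard hierarchy x^(-1/2) ≫ |ln x|^4 as x → 0⁺.
The indeterminate product → 0, so the limit = -1.

Final answer: -1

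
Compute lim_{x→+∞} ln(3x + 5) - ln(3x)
This is an ∞ − ∞ indeterminate form.
Combine the logarithms: ln(3x+5) − ln(3x) = ln((3x+5)/(3x)) = ln(1 + 5/(3x)) → ln(1) = 0.
Limit = 0.

Final answer: 0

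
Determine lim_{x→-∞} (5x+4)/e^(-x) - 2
The quotient is an ∞/∞ indeterminate form as x → -∞.
Compare growth rates of the dominant terms (exponentials ≫ polynomials ≫ logarithms), or apply L'Hôpital's rule; the quotient → 0.
Adding the constant: 0 - 2 = -2. Limit = -2.

Final answer: -2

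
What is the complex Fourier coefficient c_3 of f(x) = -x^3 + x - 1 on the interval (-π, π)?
Compute the real Fourier coefficients first: a_3 = 0, b_3 = 10/9 - 2·π^2/3.
Then c_3 = (a_3 − i·b_3)/2 = -5·i/9 + i·π^2/3.

Final answer: -5·i/9 + i·π^2/3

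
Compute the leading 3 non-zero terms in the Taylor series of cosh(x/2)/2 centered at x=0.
x^4/768 + x^2/16 + 1/2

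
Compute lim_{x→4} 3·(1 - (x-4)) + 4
Direct substitution at x = 4 gives 7.

Final answer: 7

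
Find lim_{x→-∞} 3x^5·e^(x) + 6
The product is a 0·∞ indeterminate form at x → -∞.
Rewrite the product as 3x^5 / e^(-x) (an ∞/∞ form) and apply L'Hôpital, or use the standard hierarchy e^(|x|) ≫ |x^5| as x → -∞.
The indeterminate product → 0, so the limit = 6.

Final answer: 6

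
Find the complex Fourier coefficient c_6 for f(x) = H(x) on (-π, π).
Compute the real Fourier coefficients first: a_6 = 0, b_6 = 0.
Then c_6 = (a_6 − i·b_6)/2 = 0.

Final answer: 0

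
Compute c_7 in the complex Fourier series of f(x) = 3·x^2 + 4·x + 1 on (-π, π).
Compute the real Fourier coefficients first: a_7 = -12/49, b_7 = 8/7.
Then c_7 = (a_7 − i·b_7)/2 = -6/49 - 4·i/7.

Final answer: -6/49 - 4·i/7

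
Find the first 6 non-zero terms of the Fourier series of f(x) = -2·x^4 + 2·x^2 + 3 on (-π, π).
(-104 + 16·π^2)·cos(x) + (8 - 4·π^2)·cos(2·x) + (-56/27 + 16·π^2/9)·cos(3·x) + (7/8 - π^2)·cos(4·x) + (-296/625 + 16·π^2/25)·cos(5·x) - 2·π^4/5 + 3 + 2·π^2/3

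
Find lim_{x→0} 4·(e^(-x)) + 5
Direct substitution at x = 0 gives 9.

Final answer: 9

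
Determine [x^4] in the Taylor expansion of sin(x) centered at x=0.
Expand to order 4: sin(x) = -x^3/6 + x + O(x^5).
The coefficient of x^4 is 0.

Final answer: 0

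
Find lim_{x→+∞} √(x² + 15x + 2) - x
This is an ∞ − ∞ indeterminate form.
Multiply and divide by the conjugate √(x²+15x + 2) + x; the x² terms cancel, leaving (15x + 2)/(√(x²+15x + 2)+x) → 15/2.
Limit = 15/2.

Final answer: 15/2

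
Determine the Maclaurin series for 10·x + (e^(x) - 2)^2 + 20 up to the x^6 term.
x^6/12 + 7·x^5/30 + x^4/2 + 2·x^3/3 + 8·x + 21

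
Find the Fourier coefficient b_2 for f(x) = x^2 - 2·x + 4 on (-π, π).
b_2 = (1/π) ∫_{-π}^{π} f(x)·sin(2x) dx.
Evaluate the integral (use parity and integration by parts as needed): b_2 = 2.

Final answer: 2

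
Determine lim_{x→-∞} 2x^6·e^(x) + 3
The product is a 0·∞ indeterminate form at x → -∞.
Rewrite the product as 2x^6 / e^(-x) (an ∞/∞ form) and apply L'Hôpital, or use the standard hierarchy e^(|x|) ≫ |x^6| as x → -∞.
The indeterminate product → 0, so the limit = 3.

Final answer: 3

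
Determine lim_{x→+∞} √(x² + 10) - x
This is an ∞ − ∞ indeterminate form.
Multiply and divide by the conjugate √(x²+10) + x; the x² terms cancel, leaving 10/(√(x²+10)+x) → 0.
Limit = 0.

Final answer: 0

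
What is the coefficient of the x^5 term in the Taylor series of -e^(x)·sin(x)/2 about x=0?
Expand to order 5: -e^(x)·sin(x)/2 = x^5/60 - x^3/6 - x^2/2 - x/2 + O(x^6).
The coefficient of x^5 is 1/60.

Final answer: 1/60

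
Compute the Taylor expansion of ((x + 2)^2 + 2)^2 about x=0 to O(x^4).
8·x^3 + 28·x^2 + 48·x + 36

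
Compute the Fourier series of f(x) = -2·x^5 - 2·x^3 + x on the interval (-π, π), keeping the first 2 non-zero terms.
(-454 - 4·π^4 + 76·π^2)·sin(x) + (-8·π^2 + 11 + 2·π^4)·sin(2·x)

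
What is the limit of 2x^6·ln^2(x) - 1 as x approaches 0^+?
The product is a 0·∞ indeterminate form at x → 0⁺.
Rewrite the product as 2·ln^2(x) / x^(-6) and apply L'Hôpital, or use the standard hierarchy x^(-6) ≫ |ln x|^2 as x → 0⁺.
The indeterminate product → 0, so the limit = -1.

Final answer: -1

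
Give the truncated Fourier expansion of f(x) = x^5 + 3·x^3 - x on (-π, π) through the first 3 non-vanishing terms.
(-34·π^2 + 2·π^4 + 202)·sin(x) + (-π^4 - 2 + 2·π^2)·sin(2·x) + (-82/81 + 14·π^2/27 + 2·π^4/3)·sin(3·x)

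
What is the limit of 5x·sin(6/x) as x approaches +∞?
As x → +∞: let u = 6/x → 0⁺; then 5·x·sin(6/x) = 5·6·sin(u)/u → 5·6·1 = 30.
Limit = 30.

Final answer: 30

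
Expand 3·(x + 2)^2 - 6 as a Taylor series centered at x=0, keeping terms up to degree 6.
3·x^2 + 12·x + 6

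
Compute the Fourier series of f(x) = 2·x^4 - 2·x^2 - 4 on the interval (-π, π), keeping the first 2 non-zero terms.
(104 - 16·π^2)·cos(x) - 2·π^2/3 - 4 + 2·π^4/5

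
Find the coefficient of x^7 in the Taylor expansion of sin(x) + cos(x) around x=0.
Expand to order 7: sin(x) + cos(x) = -x^7/5040 - x^6/720 + x^5/120 + x^4/24 - x^3/6 - x^2/2 + x + 1 + O(x^8).
The coefficient of x^7 is -1/5040.

Final answer: -1/5040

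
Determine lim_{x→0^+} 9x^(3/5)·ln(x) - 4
The product is a 0·∞ indeterminate form at x → 0⁺.
Rewrite the product as 9·ln(x) / x^(-3/5) and apply L'Hôpital, or use the standard hierarchy x^(-3/5) ≫ |ln x| as x → 0⁺.
The indeterminate product → 0, so the limit = -4.

Final answer: -4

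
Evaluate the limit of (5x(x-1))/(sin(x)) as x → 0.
Both numerator and denominator → 0 as x → 0; this is a 0/0 indeterminate form.
Expand each to leading order near x = 0: numerator ~ -5·x, denominator ~ x.
The limit of the ratio is -5.

Final answer: -5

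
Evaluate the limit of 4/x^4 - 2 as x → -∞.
Evaluate the dominant behaviour as x → -∞; each term tends to a finite value or vanishes.
Limit = -2.

Final answer: -2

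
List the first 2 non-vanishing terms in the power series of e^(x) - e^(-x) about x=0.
x^3/3 + 2·x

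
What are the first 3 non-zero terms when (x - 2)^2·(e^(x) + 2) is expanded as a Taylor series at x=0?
x^2 - 8·x + 12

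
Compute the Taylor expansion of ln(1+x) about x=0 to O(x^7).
-x^6/6 + x^5/5 - x^4/4 + x^3/3 - x^2/2 + x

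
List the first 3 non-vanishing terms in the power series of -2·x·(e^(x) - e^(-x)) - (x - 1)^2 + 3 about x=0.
-5·x^2 + 2·x + 2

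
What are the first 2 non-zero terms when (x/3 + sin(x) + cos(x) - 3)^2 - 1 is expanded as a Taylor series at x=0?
3 - 16·x/3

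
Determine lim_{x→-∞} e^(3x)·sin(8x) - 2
Evaluate the dominant behaviour as x → -∞; each term tends to a finite value or vanishes.
Limit = -2.

Final answer: -2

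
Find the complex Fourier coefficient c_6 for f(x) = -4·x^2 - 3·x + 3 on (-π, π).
Compute the real Fourier coefficients first: a_6 = -4/9, b_6 = 1.
Then c_6 = (a_6 − i·b_6)/2 = -2/9 - i/2.

Final answer: -2/9 - i/2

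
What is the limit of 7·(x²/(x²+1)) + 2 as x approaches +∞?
Evaluate the dominant behaviour as x → +∞; each term tends to a finite value or vanishes.
Limit = 9.

Final answer: 9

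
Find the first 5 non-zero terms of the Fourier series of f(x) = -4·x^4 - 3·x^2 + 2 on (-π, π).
(-180 + 32·π^2)·cos(x) + (9 - 8·π^2)·cos(2·x) + (-28/27 + 32·π^2/9)·cos(3·x) - 2·π^2·cos(4·x) - 4·π^4/5 - π^2 + 2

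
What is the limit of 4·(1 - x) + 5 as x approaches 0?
Direct substitution at x = 0 gives 9.

Final answer: 9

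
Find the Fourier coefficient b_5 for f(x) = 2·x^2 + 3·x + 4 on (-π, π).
b_5 = (1/π) ∫_{-π}^{π} f(x)·sin(5x) dx.
Evaluate the integral (use parity and integration by parts as needed): b_5 = 6/5.

Final answer: 6/5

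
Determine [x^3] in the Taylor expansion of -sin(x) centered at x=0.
Expand to order 3: -sin(x) = x^3/6 - x + O(x^4).
The coefficient of x^3 is 1/6.

Final answer: 1/6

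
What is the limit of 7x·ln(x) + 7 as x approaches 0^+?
The product is a 0·∞ indeterminate form at x → 0⁺.
Rewrite the product as 7·ln(x) / x^(-1) and apply L'Hôpital, or use the standard hierarchy x^(-1) ≫ |ln x| as x → 0⁺.
The indeterminate product → 0, so the limit = 7.

Final answer: 7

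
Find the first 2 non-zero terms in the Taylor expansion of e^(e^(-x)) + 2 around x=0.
-e·x + 2 + e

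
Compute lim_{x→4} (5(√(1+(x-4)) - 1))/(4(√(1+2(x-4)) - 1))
Both numerator and denominator → 0 as x → 4; this is a 0/0 indeterminate form.
Expand each to leading order near x = 4: numerator ~ 5·(x - 4)/2, denominator ~ 4·(x - 4).
The limit of the ratio is 5/8.

Final answer: 5/8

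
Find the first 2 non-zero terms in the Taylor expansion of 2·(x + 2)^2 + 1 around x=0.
8·x + 9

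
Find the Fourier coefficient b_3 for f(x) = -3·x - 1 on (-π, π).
b_3 = (1/π) ∫_{-π}^{π} f(x)·sin(3x) dx.
Evaluate the integral (use parity and integration by parts as needed): b_3 = -2.

Final answer: -2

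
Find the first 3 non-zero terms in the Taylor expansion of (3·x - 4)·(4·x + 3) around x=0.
12·x^2 - 7·x - 12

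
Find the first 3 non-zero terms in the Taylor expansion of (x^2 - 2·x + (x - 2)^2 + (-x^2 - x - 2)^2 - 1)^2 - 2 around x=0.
102·x^2 - 28·x + 47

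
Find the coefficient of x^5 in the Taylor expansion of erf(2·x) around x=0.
Expand to order 5: erf(2·x) = 32·x^5/(5·√(π)) - 16·x^3/(3·√(π)) + 4·x/√(π) + O(x^6).
The coefficient of x^5 is 32/(5·√(π)).

Final answer: 32/(5·√(π))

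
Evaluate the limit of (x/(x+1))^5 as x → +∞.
As x → +∞: x/(x+1) = 1/(1 + 1/x) → 1, and the 5th power of a limit-1 base also → 1.
Limit = 1.

Final answer: 1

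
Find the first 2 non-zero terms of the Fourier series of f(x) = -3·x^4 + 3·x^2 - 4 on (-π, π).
(-156 + 24·π^2)·cos(x) - 3·π^4/5 - 4 + π^2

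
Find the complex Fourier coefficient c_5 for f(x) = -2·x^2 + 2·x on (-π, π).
Compute the real Fourier coefficients first: a_5 = 8/25, b_5 = 4/5.
Then c_5 = (a_5 − i·b_5)/2 = 4/25 - 2·i/5.

Final answer: 4/25 - 2·i/5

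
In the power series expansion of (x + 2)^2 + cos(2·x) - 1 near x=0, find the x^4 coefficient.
Expand to order 4: (x + 2)^2 + cos(2·x) - 1 = 2·x^4/3 - x^2 + 4·x + 4 + O(x^5).
The coefficient of x^4 is 2/3.

Final answer: 2/3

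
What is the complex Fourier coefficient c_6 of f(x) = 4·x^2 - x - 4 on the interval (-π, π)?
Compute the real Fourier coefficients first: a_6 = 4/9, b_6 = 1/3.
Then c_6 = (a_6 − i·b_6)/2 = 2/9 - i/6.

Final answer: 2/9 - i/6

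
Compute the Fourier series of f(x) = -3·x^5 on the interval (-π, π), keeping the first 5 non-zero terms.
(-720 - 6·π^4 + 120·π^2)·sin(x) + (-15·π^2 + 45/2 + 3·π^4)·sin(2·x) + (-2·π^4 - 80/27 + 40·π^2/9)·sin(3·x) + (-15·π^2/8 + 45/64 + 3·π^4/2)·sin(4·x) + (-6·π^4/5 - 144/625 + 24·π^2/25)·sin(5·x)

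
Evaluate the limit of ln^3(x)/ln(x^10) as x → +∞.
This is an ∞/∞ indeterminate form as x → +∞.
Write ln(x^10) = 10·ln(x), reducing the quotient to ln^2(x)/10 → ∞.
Limit = ∞.

Final answer: ∞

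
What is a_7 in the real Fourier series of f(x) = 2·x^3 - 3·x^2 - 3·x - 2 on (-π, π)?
a_7 = (1/π) ∫_{-π}^{π} f(x)·cos(7x) dx.
Evaluate the integral (use parity and integration by parts as needed): a_7 = 12/49.

Final answer: 12/49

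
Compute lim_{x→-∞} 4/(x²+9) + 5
Evaluate the dominant behaviour as x → -∞; each term tends to a finite value or vanishes.
Limit = 5.

Final answer: 5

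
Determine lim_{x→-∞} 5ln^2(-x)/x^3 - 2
The quotient is an ∞/∞ indeterminate form as x → -∞.
Compare growth rates of the dominant terms (exponentials ≫ polynomials ≫ logarithms), or apply L'Hôpital's rule; the quotient → 0.
Adding the constant: 0 - 2 = -2. Limit = -2.

Final answer: -2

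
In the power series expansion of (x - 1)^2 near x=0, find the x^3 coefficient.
Expand to order 3: (x - 1)^2 = x^2 - 2·x + 1 + O(x^4).
The coefficient of x^3 is 0.

Final answer: 0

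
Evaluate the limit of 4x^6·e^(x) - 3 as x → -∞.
The product is a 0·∞ indeterminate form at x → -∞.
Rewrite the product as 4x^6 / e^(-x) (an ∞/∞ form) and apply L'Hôpital, or use the standard hierarchy e^(|x|) ≫ |x^6| as x → -∞.
The indeterminate product → 0, so the limit = -3.

Final answer: -3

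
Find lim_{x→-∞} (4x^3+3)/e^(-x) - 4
The quotient is an ∞/∞ indeterminate form as x → -∞.
Compare growth rates of the dominant terms (exponentials ≫ polynomials ≫ logarithms), or apply L'Hôpital's rule; the quotient → 0.
Adding the constant: 0 - 4 = -4. Limit = -4.

Final answer: -4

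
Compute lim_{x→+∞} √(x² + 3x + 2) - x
As x → +∞: multiply by the conjugate to get (3x+2)/(√(x²+3x+2)+x); the denominator ~ 2x, so the limit is 3/2.
Limit = 3/2.

Final answer: 3/2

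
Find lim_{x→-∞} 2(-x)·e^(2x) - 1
The product is a 0·∞ indeterminate form at x → -∞.
Rewrite the product as 2(-x) / e^(-2x) (an ∞/∞ form) and apply L'Hôpital, or use the standard hierarchy e^(2|x|) ≫ |(-x)| as x → -∞.
The indeterminate product → 0, so the limit = -1.

Final answer: -1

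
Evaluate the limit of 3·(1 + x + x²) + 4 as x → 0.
Direct substitution at x = 0 gives 7.

Final answer: 7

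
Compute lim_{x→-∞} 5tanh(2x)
Evaluate the dominant behaviour as x → -∞; each term tends to a finite value or vanishes.
Limit = -5.

Final answer: -5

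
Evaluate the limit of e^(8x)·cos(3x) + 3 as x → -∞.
Evaluate the dominant behaviour as x → -∞; each term tends to a finite value or vanishes.
Limit = 3.

Final answer: 3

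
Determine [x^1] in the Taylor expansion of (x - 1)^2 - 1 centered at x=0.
Expand to order 1: (x - 1)^2 - 1 = -2·x + O(x^2).
The coefficient of x^1 is -2.

Final answer: -2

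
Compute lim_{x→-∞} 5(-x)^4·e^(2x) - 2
The product is a 0·∞ indeterminate form at x → -∞.
Rewrite the product as 5(-x)^4 / e^(-2x) (an ∞/∞ form) and apply L'Hôpital, or use the standard hierarchy e^(2|x|) ≫ |(-x)^4| as x → -∞.
The indeterminate product → 0, so the limit = -2.

Final answer: -2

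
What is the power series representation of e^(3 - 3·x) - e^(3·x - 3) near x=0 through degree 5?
x^5·(-81·e^(3)/40 - 81·e^(-3)/40) + x^4·(-27·e^(-3)/8 + 27·e^(3)/8) + x^3·(-9·e^(3)/2 - 9·e^(-3)/2) + x^2·(-9·e^(-3)/2 + 9·e^(3)/2) + x·(-3·e^(3) - 3·e^(-3)) - e^(-3) + e^(3)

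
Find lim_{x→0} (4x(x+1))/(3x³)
Both numerator and denominator → 0 as x → 0; this is a 0/0 indeterminate form.
Expand each to leading order near x = 0: numerator ~ 4·x, denominator ~ 3·x^3.
The limit of the ratio is ∞.

Final answer: ∞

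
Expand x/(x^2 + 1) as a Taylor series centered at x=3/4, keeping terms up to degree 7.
12/25 + 112·(x - 3/4)/625 - 7488·(x - 3/4)^2/15625 + 134912·(x - 3/4)^3/390625 - 242688·(x - 3/4)^4/9765625 - 48140288·(x - 3/4)^5/244140625 + 1252442112·(x - 3/4)^6/6103515625 - 10802495488·(x - 3/4)^7/152587890625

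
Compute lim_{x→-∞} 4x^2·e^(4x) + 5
The product is a 0·∞ indeterminate form at x → -∞.
Rewrite the product as 4x^2 / e^(-4x) (an ∞/∞ form) and apply L'Hôpital, or use the standard hierarchy e^(4|x|) ≫ |x^2| as x → -∞.
The indeterminate product → 0, so the limit = 5.

Final answer: 5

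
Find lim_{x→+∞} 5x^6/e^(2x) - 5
The quotient is an ∞/∞ indeterminate form as x → +∞.
The exponential denominator e^(2x) dominates the polynomial numerator (e^x ≫ x^6 as x → ∞), so the quotient → 0.
Adding the constant: 0 - 5 = -5. Limit = -5.

Final answer: -5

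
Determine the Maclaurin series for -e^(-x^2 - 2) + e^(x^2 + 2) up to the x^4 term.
x^4·(-e^(-2)/2 + e^(2)/2) + x^2·(e^(-2) + e^(2)) - e^(-2) + e^(2)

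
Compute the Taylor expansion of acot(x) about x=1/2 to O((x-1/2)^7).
acot(1/2) - 4·(x - 1/2)/5 + 8·(x - 1/2)^2/25 + 16·(x - 1/2)^3/375 - 96·(x - 1/2)^4/625 + 1216·(x - 1/2)^5/15625 + 1408·(x - 1/2)^6/46875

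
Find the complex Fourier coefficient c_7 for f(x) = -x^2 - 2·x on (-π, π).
Compute the real Fourier coefficients first: a_7 = 4/49, b_7 = -4/7.
Then c_7 = (a_7 − i·b_7)/2 = 2/49 + 2·i/7.

Final answer: 2/49 + 2·i/7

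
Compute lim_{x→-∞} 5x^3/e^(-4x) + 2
The quotient is an ∞/∞ indeterminate form as x → -∞.
Compare growth rates of the dominant terms (exponentials ≫ polynomials ≫ logarithms), or apply L'Hôpital's rule; the quotient → 0.
Adding the constant: 0 + 2 = 2. Limit = 2.

Final answer: 2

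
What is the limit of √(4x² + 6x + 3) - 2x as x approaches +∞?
As x → +∞: multiply by the conjugate to get (6x+3)/(√(4x²+6x+3)+2x); the denominator ~ 4x, so the limit is 6/4 = 3/2.
Limit = 3/2.

Final answer: 3/2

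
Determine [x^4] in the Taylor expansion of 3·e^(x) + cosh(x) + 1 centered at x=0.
Expand to order 4: 3·e^(x) + cosh(x) + 1 = x^4/6 + x^3/2 + 2·x^2 + 3·x + 5 + O(x^5).
The coefficient of x^4 is 1/6.

Final answer: 1/6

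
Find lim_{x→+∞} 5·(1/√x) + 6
Evaluate the dominant behaviour as x → +∞; each term tends to a finite value or vanishes.
Limit = 6.

Final answer: 6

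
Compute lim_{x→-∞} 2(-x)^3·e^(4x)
This is a 0·∞ indeterminate form at x → -∞.
Rewrite the product as 2(-x)^3 / e^(-4x) (an ∞/∞ form) and apply L'Hôpital, or use the standard hierarchy e^(4|x|) ≫ |(-x)^3| as x → -∞.
The indeterminate product → 0, so the limit = 0.

Final answer: 0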